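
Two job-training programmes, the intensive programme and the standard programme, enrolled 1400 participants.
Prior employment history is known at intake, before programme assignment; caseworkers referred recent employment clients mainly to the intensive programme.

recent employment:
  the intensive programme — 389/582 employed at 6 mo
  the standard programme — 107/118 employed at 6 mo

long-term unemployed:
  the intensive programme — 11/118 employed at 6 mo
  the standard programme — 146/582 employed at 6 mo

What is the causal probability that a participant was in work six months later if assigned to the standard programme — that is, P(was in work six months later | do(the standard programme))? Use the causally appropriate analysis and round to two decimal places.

0.58

Nothing the programme does changes prior employment history; the imbalance is an allocation artefact. With prior employment history also predicting the outcome, the pooled figure is confounded, and the within-stratum comparison is the causal one.
Standardising the standard programme to the population prior employment history mix: 0.500·107/118 + 0.500·146/582 = 0.579.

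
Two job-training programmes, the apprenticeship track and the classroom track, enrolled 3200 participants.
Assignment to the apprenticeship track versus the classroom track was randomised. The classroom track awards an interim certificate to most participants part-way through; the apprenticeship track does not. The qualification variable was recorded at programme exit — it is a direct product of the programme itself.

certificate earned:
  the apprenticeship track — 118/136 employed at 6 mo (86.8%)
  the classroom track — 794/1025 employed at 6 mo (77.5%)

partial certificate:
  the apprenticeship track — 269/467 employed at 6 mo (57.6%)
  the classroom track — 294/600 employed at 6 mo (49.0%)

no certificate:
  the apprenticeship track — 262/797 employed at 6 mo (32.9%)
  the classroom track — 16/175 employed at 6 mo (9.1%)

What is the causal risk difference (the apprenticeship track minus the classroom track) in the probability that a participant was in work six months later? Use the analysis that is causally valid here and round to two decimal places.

Qualification attained during the programme is recorded after the programme and is itself shifted by it — it sits on the causal path from programme to outcome. Conditioning on a mediator would strip out part of the effect we want; the pooled comparison gives the total causal effect.
The causal difference is the pooled difference: 0.464 − 0.613 = -0.150.

-0.15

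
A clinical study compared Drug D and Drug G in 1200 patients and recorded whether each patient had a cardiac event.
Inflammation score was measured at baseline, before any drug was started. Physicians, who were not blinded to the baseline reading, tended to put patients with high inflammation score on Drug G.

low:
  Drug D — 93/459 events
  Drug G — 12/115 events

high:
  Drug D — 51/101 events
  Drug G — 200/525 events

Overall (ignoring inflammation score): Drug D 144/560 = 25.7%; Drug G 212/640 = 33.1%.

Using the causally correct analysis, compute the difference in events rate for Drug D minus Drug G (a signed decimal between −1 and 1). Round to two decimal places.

+0.11

The inflammation score-specific comparison favours Drug G throughout, but the pooled figures favour Drug D. The question is whether to condition on inflammation score.
The imbalance in inflammation score arose from how patients were allocated, not from anything the drug did; and inflammation score independently affects the outcome. The pooled gap is confounded — condition on inflammation score.
Adjusting over the population distribution of inflammation score: 0.478·(0.203−0.104) + 0.522·(0.505−0.381) = +0.112.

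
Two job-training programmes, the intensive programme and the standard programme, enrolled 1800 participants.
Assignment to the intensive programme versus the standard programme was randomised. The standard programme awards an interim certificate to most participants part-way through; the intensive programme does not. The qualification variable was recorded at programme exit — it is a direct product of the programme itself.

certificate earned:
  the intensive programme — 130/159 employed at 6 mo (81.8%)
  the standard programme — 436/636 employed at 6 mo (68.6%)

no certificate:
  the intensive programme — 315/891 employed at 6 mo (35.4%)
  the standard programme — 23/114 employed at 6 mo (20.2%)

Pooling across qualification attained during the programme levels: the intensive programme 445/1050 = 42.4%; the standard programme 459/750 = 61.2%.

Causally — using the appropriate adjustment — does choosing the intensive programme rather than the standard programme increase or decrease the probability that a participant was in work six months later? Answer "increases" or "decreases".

decreases

The qualification attained during the programme-specific comparison favours the intensive programme throughout, but the pooled figures favour the standard programme. The question is whether to condition on qualification attained during the programme.
Stratifying would compare programmes among participants the programmes themselves sorted into qualification attained during the programme groups — a form of selection on an intermediate. The unconditioned pooled rates give the total causal effect.
Pooled: the intensive programme 42.4% vs the standard programme 61.2%; the standard programme is higher overall.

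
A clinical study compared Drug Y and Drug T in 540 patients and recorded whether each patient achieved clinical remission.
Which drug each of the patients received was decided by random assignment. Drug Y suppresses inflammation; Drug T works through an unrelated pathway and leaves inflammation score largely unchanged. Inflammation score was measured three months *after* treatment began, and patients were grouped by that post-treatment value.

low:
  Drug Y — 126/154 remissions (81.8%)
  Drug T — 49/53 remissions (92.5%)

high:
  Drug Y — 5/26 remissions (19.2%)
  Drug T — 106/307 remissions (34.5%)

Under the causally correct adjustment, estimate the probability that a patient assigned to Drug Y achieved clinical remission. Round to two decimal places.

Inflammation score is downstream of the drug. One should not condition on a consequence of treatment, so the overall rates are the right comparison.
So P(outcome | do(Drug Y)) is just the pooled rate for Drug Y: 131/180 = 0.728.

0.73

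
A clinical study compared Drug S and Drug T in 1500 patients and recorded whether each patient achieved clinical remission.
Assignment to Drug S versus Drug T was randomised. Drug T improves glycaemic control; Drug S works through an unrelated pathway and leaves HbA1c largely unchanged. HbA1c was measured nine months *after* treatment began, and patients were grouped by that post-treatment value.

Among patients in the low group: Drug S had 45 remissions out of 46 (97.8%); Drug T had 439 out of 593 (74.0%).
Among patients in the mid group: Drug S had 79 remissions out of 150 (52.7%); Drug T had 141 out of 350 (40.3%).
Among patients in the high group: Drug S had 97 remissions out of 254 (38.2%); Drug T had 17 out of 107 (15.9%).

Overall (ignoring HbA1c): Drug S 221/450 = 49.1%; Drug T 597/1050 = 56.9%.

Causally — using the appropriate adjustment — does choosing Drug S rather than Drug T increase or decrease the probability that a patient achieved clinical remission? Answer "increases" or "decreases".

Drug S is higher inside every HbA1c stratum but Drug T is higher in aggregate. Whether to stratify depends on how HbA1c relates to the drug.
HbA1c is recorded after the drug and is itself shifted by it — it sits on the causal path from drug to outcome. Conditioning on a mediator would strip out part of the effect we want; the pooled comparison gives the total causal effect.
Pooled: Drug S 49.1% vs Drug T 56.9%; Drug T is higher overall.

decreases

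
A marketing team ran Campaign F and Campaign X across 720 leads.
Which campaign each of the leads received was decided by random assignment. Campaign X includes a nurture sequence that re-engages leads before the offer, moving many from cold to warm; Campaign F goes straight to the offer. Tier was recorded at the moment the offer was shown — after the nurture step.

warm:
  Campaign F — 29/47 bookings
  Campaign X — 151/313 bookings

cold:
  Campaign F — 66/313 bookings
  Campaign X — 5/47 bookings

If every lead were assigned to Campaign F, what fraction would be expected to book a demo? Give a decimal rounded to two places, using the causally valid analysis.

0.26

Within every engagement tier level Campaign F has the higher rate, yet pooled Campaign X does — Simpson's reversal.
Because the campaign influences engagement tier, engagement tier is a post-treatment mediator, not a confounder. Stratifying on it would bias the estimate; the causal effect is the crude pooled difference.
So P(outcome | do(Campaign F)) is just the pooled rate for Campaign F: 95/360 = 0.264.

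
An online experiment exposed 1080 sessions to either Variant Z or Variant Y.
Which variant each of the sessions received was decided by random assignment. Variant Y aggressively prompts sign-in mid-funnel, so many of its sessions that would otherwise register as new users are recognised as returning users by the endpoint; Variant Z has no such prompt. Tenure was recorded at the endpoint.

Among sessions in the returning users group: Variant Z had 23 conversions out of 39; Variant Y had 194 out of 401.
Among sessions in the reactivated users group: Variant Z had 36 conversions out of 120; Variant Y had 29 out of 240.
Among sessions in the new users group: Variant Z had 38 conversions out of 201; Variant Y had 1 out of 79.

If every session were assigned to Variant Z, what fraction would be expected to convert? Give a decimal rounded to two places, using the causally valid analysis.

Within every user tenure level Variant Z has the higher rate, yet pooled Variant Y does — Simpson's reversal.
User tenure lies on the pathway variant → user tenure → outcome, so adjusting for it blocks the indirect effect. For the total causal effect of variant, use the unadjusted pooled rates.
So P(outcome | do(Variant Z)) is just the pooled rate for Variant Z: 97/360 = 0.269.

0.27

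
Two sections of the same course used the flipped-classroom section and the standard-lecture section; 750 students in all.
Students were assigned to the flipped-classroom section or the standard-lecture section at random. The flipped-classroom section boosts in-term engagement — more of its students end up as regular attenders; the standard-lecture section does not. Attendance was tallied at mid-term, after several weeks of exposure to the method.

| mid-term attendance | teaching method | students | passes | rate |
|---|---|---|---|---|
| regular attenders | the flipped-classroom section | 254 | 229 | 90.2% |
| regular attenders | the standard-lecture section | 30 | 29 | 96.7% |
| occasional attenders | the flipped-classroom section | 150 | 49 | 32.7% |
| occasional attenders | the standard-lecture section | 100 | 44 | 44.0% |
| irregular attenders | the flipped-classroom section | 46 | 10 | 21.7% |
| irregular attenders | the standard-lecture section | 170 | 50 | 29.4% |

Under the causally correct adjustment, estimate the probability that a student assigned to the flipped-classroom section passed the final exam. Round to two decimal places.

The stratified and pooled comparisons disagree (the standard-lecture section wins within each mid-term attendance; the flipped-classroom section wins overall), so the answer turns on the causal role of mid-term attendance.
Because the teaching method influences mid-term attendance, mid-term attendance is a post-treatment mediator, not a confounder. Stratifying on it would bias the estimate; the causal effect is the crude pooled difference.
So P(outcome | do(the flipped-classroom section)) is just the pooled rate for the flipped-classroom section: 288/450 = 0.640.

0.64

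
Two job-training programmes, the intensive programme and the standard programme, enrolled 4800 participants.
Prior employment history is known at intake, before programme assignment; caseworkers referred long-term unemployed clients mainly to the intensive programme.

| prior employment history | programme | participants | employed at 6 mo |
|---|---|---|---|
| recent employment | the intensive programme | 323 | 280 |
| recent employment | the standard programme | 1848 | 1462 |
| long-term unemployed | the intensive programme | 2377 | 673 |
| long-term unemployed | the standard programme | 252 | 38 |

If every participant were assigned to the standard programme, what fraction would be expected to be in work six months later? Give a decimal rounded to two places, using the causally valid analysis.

Since prior employment history is a pre-existing factor (not a product of the programme) and it affects the outcome on its own, it is a confounder. The stratified rates, not the pooled rate, identify the causal effect.
Standardising the standard programme to the population prior employment history mix: 0.452·1462/1848 + 0.548·38/252 = 0.440.

0.44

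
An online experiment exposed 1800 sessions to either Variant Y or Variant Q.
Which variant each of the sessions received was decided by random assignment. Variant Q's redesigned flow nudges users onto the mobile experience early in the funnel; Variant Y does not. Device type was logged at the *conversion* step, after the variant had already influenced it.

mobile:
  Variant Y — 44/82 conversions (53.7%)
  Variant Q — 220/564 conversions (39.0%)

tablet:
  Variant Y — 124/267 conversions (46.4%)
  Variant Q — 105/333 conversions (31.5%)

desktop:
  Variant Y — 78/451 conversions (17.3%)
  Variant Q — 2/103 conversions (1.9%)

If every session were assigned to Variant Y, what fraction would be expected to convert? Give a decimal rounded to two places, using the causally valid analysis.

0.31

Device type is recorded after the variant and is itself shifted by it — it sits on the causal path from variant to outcome. Conditioning on a mediator would strip out part of the effect we want; the pooled comparison gives the total causal effect.
So P(outcome | do(Variant Y)) is just the pooled rate for Variant Y: 246/800 = 0.307.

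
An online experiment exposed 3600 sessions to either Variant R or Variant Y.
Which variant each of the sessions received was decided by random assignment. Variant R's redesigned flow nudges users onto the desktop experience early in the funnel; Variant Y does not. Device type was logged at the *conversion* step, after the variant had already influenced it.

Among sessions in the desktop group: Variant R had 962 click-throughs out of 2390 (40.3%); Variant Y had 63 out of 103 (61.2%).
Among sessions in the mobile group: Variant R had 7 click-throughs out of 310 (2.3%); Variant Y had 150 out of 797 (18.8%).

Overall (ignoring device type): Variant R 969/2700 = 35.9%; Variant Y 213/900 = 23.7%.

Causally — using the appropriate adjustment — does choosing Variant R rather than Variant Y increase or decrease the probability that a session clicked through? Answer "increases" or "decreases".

Variant Y is higher inside every device type stratum but Variant R is higher in aggregate. Whether to stratify depends on how device type relates to the variant.
Stratifying would compare variants among sessions the variants themselves sorted into device type groups — a form of selection on an intermediate. The unconditioned pooled rates give the total causal effect.
Pooled: Variant R 35.9% vs Variant Y 23.7%; Variant R is higher overall.

increases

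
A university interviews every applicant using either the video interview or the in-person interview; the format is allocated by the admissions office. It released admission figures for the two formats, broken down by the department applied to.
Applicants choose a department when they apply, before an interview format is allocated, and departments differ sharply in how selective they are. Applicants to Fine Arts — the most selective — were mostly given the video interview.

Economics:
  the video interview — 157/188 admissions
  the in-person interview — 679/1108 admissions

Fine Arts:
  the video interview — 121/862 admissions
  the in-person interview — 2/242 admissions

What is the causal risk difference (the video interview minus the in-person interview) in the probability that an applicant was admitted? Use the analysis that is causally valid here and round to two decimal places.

the video interview is higher inside every department stratum but the in-person interview is higher in aggregate. Whether to stratify depends on how department relates to the interview format.
Department differs across interview formats for reasons unrelated to any effect of the interview format itself, and it separately predicts the outcome — a classic confounder. We must compare within department levels.
Adjusting over the population distribution of department: 0.540·(0.835−0.613) + 0.460·(0.140−0.008) = +0.181.

+0.18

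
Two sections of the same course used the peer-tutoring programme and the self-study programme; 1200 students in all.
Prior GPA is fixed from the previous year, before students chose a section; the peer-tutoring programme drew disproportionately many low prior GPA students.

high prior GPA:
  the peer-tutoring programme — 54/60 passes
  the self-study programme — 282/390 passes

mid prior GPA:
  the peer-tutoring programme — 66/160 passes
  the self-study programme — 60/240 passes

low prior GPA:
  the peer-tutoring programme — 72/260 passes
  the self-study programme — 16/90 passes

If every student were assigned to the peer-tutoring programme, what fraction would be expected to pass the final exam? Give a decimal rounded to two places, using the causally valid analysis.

Prior GPA band is set before the teaching method has any effect — it is not caused by the teaching method — and it independently drives the outcome. That makes it a confounder, so the causal comparison is within prior GPA band levels.
Standardising the peer-tutoring programme to the population prior GPA band mix: 0.375·54/60 + 0.333·66/160 + 0.292·72/260 = 0.556.

0.56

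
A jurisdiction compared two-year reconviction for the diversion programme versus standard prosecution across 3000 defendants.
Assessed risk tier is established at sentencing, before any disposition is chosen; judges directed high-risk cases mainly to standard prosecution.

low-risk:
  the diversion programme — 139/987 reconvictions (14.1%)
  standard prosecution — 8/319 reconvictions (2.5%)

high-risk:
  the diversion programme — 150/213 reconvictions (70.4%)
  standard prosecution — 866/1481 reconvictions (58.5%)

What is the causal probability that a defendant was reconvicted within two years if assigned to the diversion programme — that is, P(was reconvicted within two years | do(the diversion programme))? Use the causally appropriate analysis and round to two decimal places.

0.46

The stratified and pooled comparisons disagree (standard prosecution wins within each assessed risk tier; the diversion programme wins overall), so the answer turns on the causal role of assessed risk tier.
Here assessed risk tier is a common cause — it drives both which disposition a case falls under and the outcome. The crude comparison mixes populations; the stratum-specific rates are the causally relevant ones.
Standardising the diversion programme to the population assessed risk tier mix: 0.435·139/987 + 0.565·150/213 = 0.459.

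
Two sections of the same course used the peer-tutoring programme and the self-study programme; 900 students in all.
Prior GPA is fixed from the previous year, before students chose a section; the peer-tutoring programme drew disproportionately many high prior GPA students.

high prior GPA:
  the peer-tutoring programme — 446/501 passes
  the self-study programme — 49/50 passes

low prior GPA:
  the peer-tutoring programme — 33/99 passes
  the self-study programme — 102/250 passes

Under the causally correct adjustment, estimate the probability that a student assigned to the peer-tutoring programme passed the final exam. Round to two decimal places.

Here prior GPA band is a common cause — it drives both which teaching method a case falls under and the outcome. The crude comparison mixes populations; the stratum-specific rates are the causally relevant ones.
Standardising the peer-tutoring programme to the population prior GPA band mix: 0.612·446/501 + 0.388·33/99 = 0.674.

0.67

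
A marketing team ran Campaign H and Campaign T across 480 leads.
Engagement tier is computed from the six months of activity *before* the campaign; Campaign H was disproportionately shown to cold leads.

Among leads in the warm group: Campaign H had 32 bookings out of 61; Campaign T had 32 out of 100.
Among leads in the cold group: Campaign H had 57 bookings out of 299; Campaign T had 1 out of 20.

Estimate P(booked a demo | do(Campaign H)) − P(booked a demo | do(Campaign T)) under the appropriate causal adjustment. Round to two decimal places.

Campaign H is higher inside every engagement tier stratum but Campaign T is higher in aggregate. Whether to stratify depends on how engagement tier relates to the campaign.
Engagement tier is set before the campaign has any effect — it is not caused by the campaign — and it independently drives the outcome. That makes it a confounder, so the causal comparison is within engagement tier levels.
Adjusting over the population distribution of engagement tier: 0.335·(0.525−0.320) + 0.665·(0.191−0.050) = +0.162.

+0.16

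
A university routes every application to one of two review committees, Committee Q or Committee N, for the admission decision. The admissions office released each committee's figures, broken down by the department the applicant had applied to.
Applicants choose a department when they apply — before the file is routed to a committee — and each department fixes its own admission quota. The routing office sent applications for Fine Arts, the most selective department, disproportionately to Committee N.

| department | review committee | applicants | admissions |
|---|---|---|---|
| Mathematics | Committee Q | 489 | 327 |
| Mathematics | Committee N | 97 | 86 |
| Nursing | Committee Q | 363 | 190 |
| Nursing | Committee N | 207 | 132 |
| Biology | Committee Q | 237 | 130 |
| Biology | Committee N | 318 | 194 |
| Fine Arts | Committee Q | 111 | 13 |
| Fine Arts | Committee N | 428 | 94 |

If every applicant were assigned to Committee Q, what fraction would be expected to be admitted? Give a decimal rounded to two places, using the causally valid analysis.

0.47

The imbalance in department arose from how applicants were allocated, not from anything the review committee did; and department independently affects the outcome. The pooled gap is confounded — condition on department.
Standardising Committee Q to the population department mix: 0.260·327/489 + 0.253·190/363 + 0.247·130/237 + 0.240·13/111 = 0.470.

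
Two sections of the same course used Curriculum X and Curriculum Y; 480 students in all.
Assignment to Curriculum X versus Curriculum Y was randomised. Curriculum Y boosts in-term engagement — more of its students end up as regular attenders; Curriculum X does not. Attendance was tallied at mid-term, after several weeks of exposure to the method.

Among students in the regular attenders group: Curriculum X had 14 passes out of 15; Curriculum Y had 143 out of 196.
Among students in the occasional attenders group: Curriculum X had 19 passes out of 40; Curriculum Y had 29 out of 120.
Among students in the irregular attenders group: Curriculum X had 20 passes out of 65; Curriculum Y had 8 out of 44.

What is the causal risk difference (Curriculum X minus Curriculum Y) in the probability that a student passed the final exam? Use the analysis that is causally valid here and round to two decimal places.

-0.06

Mid-term attendance is downstream of the teaching method. One should not condition on a consequence of treatment, so the overall rates are the right comparison.
The causal difference is the pooled difference: 0.442 − 0.500 = -0.058.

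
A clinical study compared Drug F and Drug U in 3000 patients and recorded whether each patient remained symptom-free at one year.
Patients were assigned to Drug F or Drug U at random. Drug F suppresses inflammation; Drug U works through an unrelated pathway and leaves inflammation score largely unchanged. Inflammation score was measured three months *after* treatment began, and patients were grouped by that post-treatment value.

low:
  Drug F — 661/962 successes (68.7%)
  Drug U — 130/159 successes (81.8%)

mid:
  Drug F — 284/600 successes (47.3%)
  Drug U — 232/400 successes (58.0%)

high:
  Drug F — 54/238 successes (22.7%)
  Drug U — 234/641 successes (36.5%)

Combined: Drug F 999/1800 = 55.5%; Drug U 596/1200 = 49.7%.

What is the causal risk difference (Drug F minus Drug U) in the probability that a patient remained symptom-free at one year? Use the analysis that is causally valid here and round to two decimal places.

+0.06

Stratifying would compare drugs among patients the drugs themselves sorted into inflammation score groups — a form of selection on an intermediate. The unconditioned pooled rates give the total causal effect.
The causal difference is the pooled difference: 0.555 − 0.497 = +0.058.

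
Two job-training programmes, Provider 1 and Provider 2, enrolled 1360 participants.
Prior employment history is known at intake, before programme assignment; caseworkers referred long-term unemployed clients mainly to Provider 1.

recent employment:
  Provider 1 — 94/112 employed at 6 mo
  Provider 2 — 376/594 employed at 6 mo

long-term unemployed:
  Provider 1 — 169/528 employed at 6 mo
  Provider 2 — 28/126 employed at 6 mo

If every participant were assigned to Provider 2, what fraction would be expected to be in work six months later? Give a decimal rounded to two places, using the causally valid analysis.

The stratified and pooled comparisons disagree (Provider 1 wins within each prior employment history; Provider 2 wins overall), so the answer turns on the causal role of prior employment history.
Nothing the programme does changes prior employment history; the imbalance is an allocation artefact. With prior employment history also predicting the outcome, the pooled figure is confounded, and the within-stratum comparison is the causal one.
Standardising Provider 2 to the population prior employment history mix: 0.519·376/594 + 0.481·28/126 = 0.435.

0.44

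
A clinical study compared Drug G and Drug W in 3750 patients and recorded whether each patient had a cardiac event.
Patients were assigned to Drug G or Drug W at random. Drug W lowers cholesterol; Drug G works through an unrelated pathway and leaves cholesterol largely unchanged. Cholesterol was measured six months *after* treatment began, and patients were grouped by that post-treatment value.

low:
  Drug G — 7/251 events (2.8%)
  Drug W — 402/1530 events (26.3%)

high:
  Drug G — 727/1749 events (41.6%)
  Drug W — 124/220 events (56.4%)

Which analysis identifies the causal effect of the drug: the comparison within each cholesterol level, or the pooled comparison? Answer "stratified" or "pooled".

pooled

Cholesterol is recorded after the drug and is itself shifted by it — it sits on the causal path from drug to outcome. Conditioning on a mediator would strip out part of the effect we want; the pooled comparison gives the total causal effect.
Pooled: Drug G 36.7% vs Drug W 30.1%; Drug W is lower overall.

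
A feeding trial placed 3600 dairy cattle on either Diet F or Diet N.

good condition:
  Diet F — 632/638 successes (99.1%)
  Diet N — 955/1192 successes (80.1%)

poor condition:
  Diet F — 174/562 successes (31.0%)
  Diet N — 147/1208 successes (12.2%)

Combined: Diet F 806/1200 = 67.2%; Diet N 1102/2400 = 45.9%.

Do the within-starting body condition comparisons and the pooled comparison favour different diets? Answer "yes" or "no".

no

Within each starting body condition level (good condition 99.1% vs 80.1%; poor condition 31.0% vs 12.2%), Diet F has the higher rate every time. Pooled: 67.2% vs 45.9% — Diet F has the higher rate overall. They agree.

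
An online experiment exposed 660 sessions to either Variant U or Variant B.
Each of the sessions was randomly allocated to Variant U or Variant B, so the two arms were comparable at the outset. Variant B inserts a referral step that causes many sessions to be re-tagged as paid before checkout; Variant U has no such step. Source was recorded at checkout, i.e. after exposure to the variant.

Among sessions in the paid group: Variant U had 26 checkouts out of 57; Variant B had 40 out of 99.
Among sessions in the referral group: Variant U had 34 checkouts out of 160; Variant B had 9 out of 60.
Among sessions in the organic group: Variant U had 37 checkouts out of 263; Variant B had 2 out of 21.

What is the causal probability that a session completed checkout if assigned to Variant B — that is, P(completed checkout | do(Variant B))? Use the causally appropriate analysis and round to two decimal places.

Because the variant influences traffic source, traffic source is a post-treatment mediator, not a confounder. Stratifying on it would bias the estimate; the causal effect is the crude pooled difference.
So P(outcome | do(Variant B)) is just the pooled rate for Variant B: 51/180 = 0.283.

0.28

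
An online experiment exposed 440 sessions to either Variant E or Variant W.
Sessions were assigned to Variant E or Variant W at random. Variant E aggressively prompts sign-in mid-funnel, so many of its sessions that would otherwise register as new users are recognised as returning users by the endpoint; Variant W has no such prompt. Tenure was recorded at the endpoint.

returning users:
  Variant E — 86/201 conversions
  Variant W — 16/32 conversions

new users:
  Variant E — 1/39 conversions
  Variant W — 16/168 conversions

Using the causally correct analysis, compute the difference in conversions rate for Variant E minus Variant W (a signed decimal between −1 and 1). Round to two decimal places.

Because the variant influences user tenure, user tenure is a post-treatment mediator, not a confounder. Stratifying on it would bias the estimate; the causal effect is the crude pooled difference.
The causal difference is the pooled difference: 0.362 − 0.160 = +0.203.

+0.20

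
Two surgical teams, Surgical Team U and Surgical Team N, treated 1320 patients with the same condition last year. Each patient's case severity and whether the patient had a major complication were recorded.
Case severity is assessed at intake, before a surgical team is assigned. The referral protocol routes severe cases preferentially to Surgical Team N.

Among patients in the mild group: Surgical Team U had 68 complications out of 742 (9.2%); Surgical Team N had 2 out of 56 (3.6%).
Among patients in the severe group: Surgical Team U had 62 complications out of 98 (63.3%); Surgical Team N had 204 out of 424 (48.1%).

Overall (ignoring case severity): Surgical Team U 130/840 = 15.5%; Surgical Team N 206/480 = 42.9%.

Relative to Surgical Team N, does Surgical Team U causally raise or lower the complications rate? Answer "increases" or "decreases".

Case severity satisfies the back-door criterion: it is not a descendant of the surgical team, and it blocks the spurious path from surgical team to outcome. Adjusting for it (i.e., using the within-case severity rates) gives the causal effect.
Within each level — mild: 9.2% vs 3.6%; severe: 63.3% vs 48.1% — Surgical Team N is lower every time.

increases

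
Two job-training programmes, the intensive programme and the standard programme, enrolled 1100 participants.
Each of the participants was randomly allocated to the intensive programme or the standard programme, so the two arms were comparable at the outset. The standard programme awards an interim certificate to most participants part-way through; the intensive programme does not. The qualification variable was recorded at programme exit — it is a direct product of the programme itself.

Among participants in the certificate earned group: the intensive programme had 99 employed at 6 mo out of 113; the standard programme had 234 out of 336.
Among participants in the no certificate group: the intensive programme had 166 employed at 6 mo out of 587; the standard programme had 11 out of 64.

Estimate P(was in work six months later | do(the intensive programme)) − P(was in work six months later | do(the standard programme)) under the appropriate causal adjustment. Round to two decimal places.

-0.23

Because the programme influences qualification attained during the programme, qualification attained during the programme is a post-treatment mediator, not a confounder. Stratifying on it would bias the estimate; the causal effect is the crude pooled difference.
The causal difference is the pooled difference: 0.379 − 0.613 = -0.234.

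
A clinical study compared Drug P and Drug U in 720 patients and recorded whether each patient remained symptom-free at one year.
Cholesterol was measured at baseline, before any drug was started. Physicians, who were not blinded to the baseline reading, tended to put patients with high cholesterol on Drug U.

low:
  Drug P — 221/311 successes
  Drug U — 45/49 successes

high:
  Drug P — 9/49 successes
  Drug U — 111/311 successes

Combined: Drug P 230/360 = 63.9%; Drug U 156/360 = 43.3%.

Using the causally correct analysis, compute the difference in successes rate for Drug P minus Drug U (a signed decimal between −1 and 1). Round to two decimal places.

Drug U is higher inside every cholesterol stratum but Drug P is higher in aggregate. Whether to stratify depends on how cholesterol relates to the drug.
Cholesterol is set before the drug has any effect — it is not caused by the drug — and it independently drives the outcome. That makes it a confounder, so the causal comparison is within cholesterol levels.
Adjusting over the population distribution of cholesterol: 0.500·(0.711−0.918) + 0.500·(0.184−0.357) = -0.190.

-0.19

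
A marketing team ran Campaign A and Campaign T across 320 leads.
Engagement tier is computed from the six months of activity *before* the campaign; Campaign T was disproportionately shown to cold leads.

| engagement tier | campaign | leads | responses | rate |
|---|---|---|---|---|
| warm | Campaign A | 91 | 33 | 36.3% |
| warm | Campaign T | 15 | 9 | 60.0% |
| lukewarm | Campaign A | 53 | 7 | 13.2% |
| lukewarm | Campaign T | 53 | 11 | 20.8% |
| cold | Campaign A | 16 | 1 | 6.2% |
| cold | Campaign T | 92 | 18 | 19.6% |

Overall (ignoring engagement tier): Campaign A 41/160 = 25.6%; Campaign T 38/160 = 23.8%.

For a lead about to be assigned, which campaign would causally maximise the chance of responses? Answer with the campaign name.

Campaign T

Here engagement tier is a common cause — it drives both which campaign a case falls under and the outcome. The crude comparison mixes populations; the stratum-specific rates are the causally relevant ones.
Within each level — warm: 36.3% vs 60.0%; lukewarm: 13.2% vs 20.8%; cold: 6.2% vs 19.6% — Campaign T is higher every time.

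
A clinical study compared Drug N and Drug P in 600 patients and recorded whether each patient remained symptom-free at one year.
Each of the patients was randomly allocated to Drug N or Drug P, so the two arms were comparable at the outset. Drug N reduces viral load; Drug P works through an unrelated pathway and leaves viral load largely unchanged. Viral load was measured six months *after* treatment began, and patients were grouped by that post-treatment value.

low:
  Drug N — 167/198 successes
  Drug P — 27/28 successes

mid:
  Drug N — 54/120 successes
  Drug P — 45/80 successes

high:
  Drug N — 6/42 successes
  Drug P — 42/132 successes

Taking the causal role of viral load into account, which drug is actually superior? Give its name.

Drug N

Drug P is higher inside every viral load stratum but Drug N is higher in aggregate. Whether to stratify depends on how viral load relates to the drug.
Viral load lies on the pathway drug → viral load → outcome, so adjusting for it blocks the indirect effect. For the total causal effect of drug, use the unadjusted pooled rates.
Pooled: Drug N 63.1% vs Drug P 47.5%; Drug N is higher overall.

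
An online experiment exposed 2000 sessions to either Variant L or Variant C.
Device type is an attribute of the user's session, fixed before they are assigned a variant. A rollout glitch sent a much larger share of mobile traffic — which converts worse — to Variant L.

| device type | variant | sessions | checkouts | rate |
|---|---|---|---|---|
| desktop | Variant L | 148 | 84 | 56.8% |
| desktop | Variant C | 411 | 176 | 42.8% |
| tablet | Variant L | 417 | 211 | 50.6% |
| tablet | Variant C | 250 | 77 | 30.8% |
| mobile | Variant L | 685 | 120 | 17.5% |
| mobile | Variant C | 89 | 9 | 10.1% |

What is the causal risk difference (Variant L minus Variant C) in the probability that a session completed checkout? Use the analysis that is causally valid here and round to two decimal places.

+0.13

The stratified and pooled comparisons disagree (Variant L wins within each device type; Variant C wins overall), so the answer turns on the causal role of device type.
Device type is set before the variant has any effect — it is not caused by the variant — and it independently drives the outcome. That makes it a confounder, so the causal comparison is within device type levels.
Adjusting over the population distribution of device type: 0.280·(0.568−0.428) + 0.334·(0.506−0.308) + 0.387·(0.175−0.101) = +0.134.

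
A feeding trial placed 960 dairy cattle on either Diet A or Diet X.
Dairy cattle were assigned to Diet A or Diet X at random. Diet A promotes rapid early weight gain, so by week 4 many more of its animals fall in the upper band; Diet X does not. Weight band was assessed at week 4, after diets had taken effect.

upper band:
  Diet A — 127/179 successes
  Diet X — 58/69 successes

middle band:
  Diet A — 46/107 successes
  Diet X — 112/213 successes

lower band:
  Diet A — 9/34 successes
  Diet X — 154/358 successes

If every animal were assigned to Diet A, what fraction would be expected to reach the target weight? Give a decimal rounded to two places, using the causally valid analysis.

0.57

Because the diet influences week-4 weight band, week-4 weight band is a post-treatment mediator, not a confounder. Stratifying on it would bias the estimate; the causal effect is the crude pooled difference.
So P(outcome | do(Diet A)) is just the pooled rate for Diet A: 182/320 = 0.569.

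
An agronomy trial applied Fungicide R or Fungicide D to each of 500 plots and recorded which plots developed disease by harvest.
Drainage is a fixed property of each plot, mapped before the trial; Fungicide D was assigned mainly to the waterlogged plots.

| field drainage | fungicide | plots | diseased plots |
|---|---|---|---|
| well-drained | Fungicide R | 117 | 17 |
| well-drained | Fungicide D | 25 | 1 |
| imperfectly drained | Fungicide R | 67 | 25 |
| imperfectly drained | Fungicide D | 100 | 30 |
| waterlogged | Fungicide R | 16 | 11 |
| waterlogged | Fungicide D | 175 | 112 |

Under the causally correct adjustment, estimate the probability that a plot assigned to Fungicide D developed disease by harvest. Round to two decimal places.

Field drainage is set before the fungicide has any effect — it is not caused by the fungicide — and it independently drives the outcome. That makes it a confounder, so the causal comparison is within field drainage levels.
Standardising Fungicide D to the population field drainage mix: 0.284·1/25 + 0.334·30/100 + 0.382·112/175 = 0.356.

0.36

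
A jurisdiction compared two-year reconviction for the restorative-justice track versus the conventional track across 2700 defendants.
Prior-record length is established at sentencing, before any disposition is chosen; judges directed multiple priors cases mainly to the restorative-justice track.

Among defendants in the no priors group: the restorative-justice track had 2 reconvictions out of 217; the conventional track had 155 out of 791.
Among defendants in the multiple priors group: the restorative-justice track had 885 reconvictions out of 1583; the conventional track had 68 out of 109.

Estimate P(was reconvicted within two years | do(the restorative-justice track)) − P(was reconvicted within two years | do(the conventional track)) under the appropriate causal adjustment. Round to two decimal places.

-0.11

The prior-record length-specific comparison favours the restorative-justice track throughout, but the pooled figures favour the conventional track. The question is whether to condition on prior-record length.
Here prior-record length is a common cause — it drives both which disposition a case falls under and the outcome. The crude comparison mixes populations; the stratum-specific rates are the causally relevant ones.
Adjusting over the population distribution of prior-record length: 0.373·(0.009−0.196) + 0.627·(0.559−0.624) = -0.110.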